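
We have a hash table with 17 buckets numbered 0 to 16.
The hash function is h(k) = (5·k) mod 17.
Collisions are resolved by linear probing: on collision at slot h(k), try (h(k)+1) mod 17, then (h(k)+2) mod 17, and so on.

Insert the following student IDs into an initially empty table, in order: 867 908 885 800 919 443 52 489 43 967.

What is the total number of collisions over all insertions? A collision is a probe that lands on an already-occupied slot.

867: h=0 => slot 0
908: h=1 => slot 1
885: h=5 => slot 5
800: h=5, probe 5,6 => slot 6
919: h=5, probe 5,6,7 => slot 7
443: h=5, probe 5,6,7,8 => slot 8
52: h=5, probe 5,6,7,8,9 => slot 9
489: h=14 => slot 14
43: h=11 => slot 11
967: h=7, probe 7,8,9,10 => slot 10
Table: [867, 908, _, _, _, 885, 800, 919, 443, 52, 967, 43, _, _, 489, _, _]

13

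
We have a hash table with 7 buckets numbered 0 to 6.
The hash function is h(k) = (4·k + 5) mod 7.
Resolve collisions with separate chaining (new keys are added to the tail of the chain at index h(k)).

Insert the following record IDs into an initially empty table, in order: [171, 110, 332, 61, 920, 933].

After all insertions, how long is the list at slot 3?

3

Insert 171: h=3, bucket 3 empty -> new chain.
Insert 110: h=4, bucket 4 empty -> new chain.
Insert 332: h=3, bucket 3 nonempty -> append to chain.
Insert 61: h=4, bucket 4 nonempty -> append to chain.
Insert 920: h=3, bucket 3 nonempty -> append to chain.
Insert 933: h=6, bucket 6 empty -> new chain.
Final buckets:
0: .
1: .
2: .
3: 171 -> 332 -> 920
4: 110 -> 61
5: .
6: 933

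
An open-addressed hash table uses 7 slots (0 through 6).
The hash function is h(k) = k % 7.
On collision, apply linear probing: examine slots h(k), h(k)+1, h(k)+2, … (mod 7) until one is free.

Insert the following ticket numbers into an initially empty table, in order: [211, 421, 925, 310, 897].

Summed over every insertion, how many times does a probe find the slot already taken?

9

211 hashes to 1; slot 1 is free → place at 1.
421 hashes to 1; 1 taken → place at 2.
925 hashes to 1; 1,2 taken → place at 3.
310 hashes to 2; 2,3 taken → place at 4.
897 hashes to 1; 1,2,3,4 taken → place at 5.
Table: [∅, 211, 421, 925, 310, 897, ∅]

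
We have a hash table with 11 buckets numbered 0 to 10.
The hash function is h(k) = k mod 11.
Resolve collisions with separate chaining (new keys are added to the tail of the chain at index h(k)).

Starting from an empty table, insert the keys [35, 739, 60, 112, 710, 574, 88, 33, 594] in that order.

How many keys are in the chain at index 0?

3

Insert 35: h=2, bucket 2 empty → new chain.
Insert 739: h=2, bucket 2 nonempty → append to chain.
Insert 60: h=5, bucket 5 empty → new chain.
Insert 112: h=2, bucket 2 nonempty → append to chain.
Insert 710: h=6, bucket 6 empty → new chain.
Insert 574: h=2, bucket 2 nonempty → append to chain.
Insert 88: h=0, bucket 0 empty → new chain.
Insert 33: h=0, bucket 0 nonempty → append to chain.
Insert 594: h=0, bucket 0 nonempty → append to chain.
Final buckets:
0: 88 -> 33 -> 594
1: ∅
2: 35 -> 739 -> 112 -> 574
3: ∅
4: ∅
5: 60
6: 710
7: ∅
8: ∅
9: ∅
10: ∅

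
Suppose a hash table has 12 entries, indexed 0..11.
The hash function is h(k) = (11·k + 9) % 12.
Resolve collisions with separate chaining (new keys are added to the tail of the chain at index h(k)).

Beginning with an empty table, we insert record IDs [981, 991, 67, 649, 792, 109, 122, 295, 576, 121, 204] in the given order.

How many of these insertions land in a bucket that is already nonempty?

6

981 → bucket 0
991 → bucket 2
67 → bucket 2 (collision)
649 → bucket 8
792 → bucket 9
109 → bucket 8 (collision)
122 → bucket 7
295 → bucket 2 (collision)
576 → bucket 9 (collision)
121 → bucket 8 (collision)
204 → bucket 9 (collision)
Final buckets:
0: 981
1: ∅
2: 991 -> 67 -> 295
3: ∅
4: ∅
5: ∅
6: ∅
7: 122
8: 649 -> 109 -> 121
9: 792 -> 576 -> 204
10: ∅
11: ∅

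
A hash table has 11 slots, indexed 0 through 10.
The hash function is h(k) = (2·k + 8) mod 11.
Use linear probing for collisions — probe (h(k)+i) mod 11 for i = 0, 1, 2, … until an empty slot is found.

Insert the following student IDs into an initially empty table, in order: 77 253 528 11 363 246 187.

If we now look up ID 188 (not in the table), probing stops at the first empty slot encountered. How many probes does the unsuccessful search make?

5

Insert 77: h=8, slot 8 empty → index 8.
Insert 253: h=8, slot 8 occupied → index 9.
Insert 528: h=8, slots 8,9 occupied → index 10.
Insert 11: h=8, slots 8,9,10 occupied → index 0.
Insert 363: h=8, slots 8,9,10,0 occupied → index 1.
Insert 246: h=5, slot 5 empty → index 5.
Insert 187: h=8, slots 8,9,10,0,1 occupied → index 2.
Table: [11, 363, 187, ∅, ∅, 246, ∅, ∅, 77, 253, 528]
Lookup 188: h=10, probe 10,0,1,2,3 → slot 3 empty, not found.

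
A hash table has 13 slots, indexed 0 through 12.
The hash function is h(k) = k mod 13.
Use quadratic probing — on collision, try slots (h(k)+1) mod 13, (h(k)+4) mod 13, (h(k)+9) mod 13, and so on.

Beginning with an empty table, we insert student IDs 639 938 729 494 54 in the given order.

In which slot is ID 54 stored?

6

639: h=2 → slot 2
938: h=2, probe 2,3 → slot 3
729: h=1 → slot 1
494: h=0 → slot 0
54: h=2, probe 2,3,6 → slot 6
Table: [494, 729, 639, 938, -, -, 54, -, -, -, -, -, -]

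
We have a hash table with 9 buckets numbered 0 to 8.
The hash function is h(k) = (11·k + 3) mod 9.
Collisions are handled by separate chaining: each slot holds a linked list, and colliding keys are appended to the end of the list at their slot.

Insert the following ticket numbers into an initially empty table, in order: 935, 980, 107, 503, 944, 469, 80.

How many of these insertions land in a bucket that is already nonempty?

Insert 935: h=1, bucket 1 empty -> new chain.
Insert 980: h=1, bucket 1 nonempty -> append to chain.
Insert 107: h=1, bucket 1 nonempty -> append to chain.
Insert 503: h=1, bucket 1 nonempty -> append to chain.
Insert 944: h=1, bucket 1 nonempty -> append to chain.
Insert 469: h=5, bucket 5 empty -> new chain.
Insert 80: h=1, bucket 1 nonempty -> append to chain.
Final buckets:
0: ∅
1: 935 -> 980 -> 107 -> 503 -> 944 -> 80
2: ∅
3: ∅
4: ∅
5: 469
6: ∅
7: ∅
8: ∅

5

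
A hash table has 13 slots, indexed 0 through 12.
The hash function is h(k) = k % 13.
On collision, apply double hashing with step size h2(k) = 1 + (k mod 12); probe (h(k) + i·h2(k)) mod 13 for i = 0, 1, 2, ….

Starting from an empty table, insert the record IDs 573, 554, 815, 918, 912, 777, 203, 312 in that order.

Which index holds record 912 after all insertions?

3

573 hashes to 1; slot 1 is free => place at 1.
554 hashes to 8; slot 8 is free => place at 8.
815 hashes to 9; slot 9 is free => place at 9.
918 hashes to 8, h2=7; 8 taken => place at 2.
912 hashes to 2, h2=1; 2 taken => place at 3.
777 hashes to 10; slot 10 is free => place at 10.
203 hashes to 8, h2=12; 8 taken => place at 7.
312 hashes to 0; slot 0 is free => place at 0.
Table: [312, 573, 918, 912, _, _, _, 203, 554, 815, 777, _, _]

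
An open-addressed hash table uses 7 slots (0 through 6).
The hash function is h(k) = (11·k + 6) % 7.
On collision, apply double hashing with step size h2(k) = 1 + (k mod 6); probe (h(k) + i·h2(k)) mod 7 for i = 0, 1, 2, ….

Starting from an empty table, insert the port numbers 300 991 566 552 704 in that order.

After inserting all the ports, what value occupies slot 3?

300: h=2 => slot 2
991: h=1 => slot 1
566: h=2, h2=3, probe 2,5 => slot 5
552: h=2, h2=1, probe 2,3 => slot 3
704: h=1, h2=3, probe 1,4 => slot 4
Table: [—, 991, 300, 552, 704, 566, —]

552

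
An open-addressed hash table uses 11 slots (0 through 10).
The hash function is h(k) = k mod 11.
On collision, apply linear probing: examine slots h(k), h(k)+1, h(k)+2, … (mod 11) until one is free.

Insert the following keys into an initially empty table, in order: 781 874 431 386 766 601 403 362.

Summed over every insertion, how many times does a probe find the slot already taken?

Insert 781: h=0, slot 0 empty → index 0.
Insert 874: h=5, slot 5 empty → index 5.
Insert 431: h=2, slot 2 empty → index 2.
Insert 386: h=1, slot 1 empty → index 1.
Insert 766: h=7, slot 7 empty → index 7.
Insert 601: h=7, slot 7 occupied → index 8.
Insert 403: h=7, slots 7,8 occupied → index 9.
Insert 362: h=10, slot 10 empty → index 10.
Table: [781, 386, 431, -, -, 874, -, 766, 601, 403, 362]

3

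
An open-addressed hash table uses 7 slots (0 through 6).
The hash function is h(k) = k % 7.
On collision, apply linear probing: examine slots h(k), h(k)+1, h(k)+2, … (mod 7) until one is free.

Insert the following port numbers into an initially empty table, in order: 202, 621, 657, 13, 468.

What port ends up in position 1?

13

202: h=6 → slot 6
621: h=5 → slot 5
657: h=6, probe 6,0 → slot 0
13: h=6, probe 6,0,1 → slot 1
468: h=6, probe 6,0,1,2 → slot 2
Table: [657, 13, 468, —, —, 621, 202]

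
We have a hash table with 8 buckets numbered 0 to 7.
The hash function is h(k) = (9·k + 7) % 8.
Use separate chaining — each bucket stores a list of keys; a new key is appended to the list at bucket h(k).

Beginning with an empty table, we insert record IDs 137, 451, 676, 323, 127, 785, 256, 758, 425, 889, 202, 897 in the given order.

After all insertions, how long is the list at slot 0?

5

Insert 137: h=0, bucket 0 empty → new chain.
Insert 451: h=2, bucket 2 empty → new chain.
Insert 676: h=3, bucket 3 empty → new chain.
Insert 323: h=2, bucket 2 nonempty → append to chain.
Insert 127: h=6, bucket 6 empty → new chain.
Insert 785: h=0, bucket 0 nonempty → append to chain.
Insert 256: h=7, bucket 7 empty → new chain.
Insert 758: h=5, bucket 5 empty → new chain.
Insert 425: h=0, bucket 0 nonempty → append to chain.
Insert 889: h=0, bucket 0 nonempty → append to chain.
Insert 202: h=1, bucket 1 empty → new chain.
Insert 897: h=0, bucket 0 nonempty → append to chain.
Final buckets:
0: 137 -> 785 -> 425 -> 889 -> 897
1: 202
2: 451 -> 323
3: 676
4: ∅
5: 758
6: 127
7: 256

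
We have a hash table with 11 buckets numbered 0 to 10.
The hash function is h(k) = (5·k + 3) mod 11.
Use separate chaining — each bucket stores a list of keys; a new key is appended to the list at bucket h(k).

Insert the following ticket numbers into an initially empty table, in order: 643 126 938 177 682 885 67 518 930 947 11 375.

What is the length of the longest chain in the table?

5

Insert 643: h=6, bucket 6 empty → new chain.
Insert 126: h=6, bucket 6 nonempty → append to chain.
Insert 938: h=7, bucket 7 empty → new chain.
Insert 177: h=8, bucket 8 empty → new chain.
Insert 682: h=3, bucket 3 empty → new chain.
Insert 885: h=6, bucket 6 nonempty → append to chain.
Insert 67: h=8, bucket 8 nonempty → append to chain.
Insert 518: h=8, bucket 8 nonempty → append to chain.
Insert 930: h=0, bucket 0 empty → new chain.
Insert 947: h=8, bucket 8 nonempty → append to chain.
Insert 11: h=3, bucket 3 nonempty → append to chain.
Insert 375: h=8, bucket 8 nonempty → append to chain.
Final buckets:
0: 930
1: ∅
2: ∅
3: 682 -> 11
4: ∅
5: ∅
6: 643 -> 126 -> 885
7: 938
8: 177 -> 67 -> 518 -> 947 -> 375
9: ∅
10: ∅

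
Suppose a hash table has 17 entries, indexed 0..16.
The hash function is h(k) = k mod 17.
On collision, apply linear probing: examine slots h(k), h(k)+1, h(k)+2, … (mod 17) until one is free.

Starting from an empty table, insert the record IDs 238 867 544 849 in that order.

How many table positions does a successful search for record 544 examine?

238 hashes to 0; slot 0 is free -> place at 0.
867 hashes to 0; 0 taken -> place at 1.
544 hashes to 0; 0,1 taken -> place at 2.
849 hashes to 16; slot 16 is free -> place at 16.
Table: [238, 867, 544, ∅, ∅, ∅, ∅, ∅, ∅, ∅, ∅, ∅, ∅, ∅, ∅, ∅, 849]
Lookup 544: h=0, probe 0,1,2 → found at 2.

3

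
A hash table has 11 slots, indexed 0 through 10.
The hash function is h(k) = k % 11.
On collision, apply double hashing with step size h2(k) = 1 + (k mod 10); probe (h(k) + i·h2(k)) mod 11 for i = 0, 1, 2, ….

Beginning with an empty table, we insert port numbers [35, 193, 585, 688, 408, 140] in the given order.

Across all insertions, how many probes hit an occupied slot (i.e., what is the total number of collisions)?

Insert 35: h=2, slot 2 empty -> index 2.
Insert 193: h=6, slot 6 empty -> index 6.
Insert 585: h=2, h2=6, slot 2 occupied -> index 8.
Insert 688: h=6, h2=9, slot 6 occupied -> index 4.
Insert 408: h=1, slot 1 empty -> index 1.
Insert 140: h=8, h2=1, slot 8 occupied -> index 9.
Table: [-, 408, 35, -, 688, -, 193, -, 585, 140, -]

3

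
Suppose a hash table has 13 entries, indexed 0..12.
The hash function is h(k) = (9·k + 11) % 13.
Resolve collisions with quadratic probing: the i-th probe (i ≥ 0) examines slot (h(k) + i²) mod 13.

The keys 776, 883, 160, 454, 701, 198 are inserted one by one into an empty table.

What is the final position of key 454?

3

Insert 776: h=1, slot 1 empty → index 1.
Insert 883: h=2, slot 2 empty → index 2.
Insert 160: h=8, slot 8 empty → index 8.
Insert 454: h=2, slot 2 occupied → index 3.
Insert 701: h=2, slots 2,3 occupied → index 6.
Insert 198: h=12, slot 12 empty → index 12.
Table: [—, 776, 883, 454, —, —, 701, —, 160, —, —, —, 198]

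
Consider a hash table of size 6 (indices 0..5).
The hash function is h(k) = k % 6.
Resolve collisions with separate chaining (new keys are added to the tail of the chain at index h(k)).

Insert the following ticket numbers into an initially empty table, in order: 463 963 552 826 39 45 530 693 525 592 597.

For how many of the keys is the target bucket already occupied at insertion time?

Insert 463: h=1, bucket 1 empty -> new chain.
Insert 963: h=3, bucket 3 empty -> new chain.
Insert 552: h=0, bucket 0 empty -> new chain.
Insert 826: h=4, bucket 4 empty -> new chain.
Insert 39: h=3, bucket 3 nonempty -> append to chain.
Insert 45: h=3, bucket 3 nonempty -> append to chain.
Insert 530: h=2, bucket 2 empty -> new chain.
Insert 693: h=3, bucket 3 nonempty -> append to chain.
Insert 525: h=3, bucket 3 nonempty -> append to chain.
Insert 592: h=4, bucket 4 nonempty -> append to chain.
Insert 597: h=3, bucket 3 nonempty -> append to chain.
Final buckets:
0: 552
1: 463
2: 530
3: 963 -> 39 -> 45 -> 693 -> 525 -> 597
4: 826 -> 592
5: _

6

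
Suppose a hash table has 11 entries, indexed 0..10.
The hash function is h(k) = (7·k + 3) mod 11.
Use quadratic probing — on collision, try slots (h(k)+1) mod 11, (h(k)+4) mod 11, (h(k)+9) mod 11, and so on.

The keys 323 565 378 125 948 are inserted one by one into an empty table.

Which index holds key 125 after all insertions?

323: h=9 -> slot 9
565: h=9, probe 9,10 -> slot 10
378: h=9, probe 9,10,2 -> slot 2
125: h=9, probe 9,10,2,7 -> slot 7
948: h=6 -> slot 6
Table: [∅, ∅, 378, ∅, ∅, ∅, 948, 125, ∅, 323, 565]

7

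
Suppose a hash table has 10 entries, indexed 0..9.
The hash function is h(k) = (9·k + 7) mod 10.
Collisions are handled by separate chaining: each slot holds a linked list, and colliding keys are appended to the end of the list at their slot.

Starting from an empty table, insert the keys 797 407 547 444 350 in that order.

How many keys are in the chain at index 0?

Insert 797: h=0, bucket 0 empty → new chain.
Insert 407: h=0, bucket 0 nonempty → append to chain.
Insert 547: h=0, bucket 0 nonempty → append to chain.
Insert 444: h=3, bucket 3 empty → new chain.
Insert 350: h=7, bucket 7 empty → new chain.
Final buckets:
0: 797 -> 407 -> 547
1: .
2: .
3: 444
4: .
5: .
6: .
7: 350
8: .
9: .

3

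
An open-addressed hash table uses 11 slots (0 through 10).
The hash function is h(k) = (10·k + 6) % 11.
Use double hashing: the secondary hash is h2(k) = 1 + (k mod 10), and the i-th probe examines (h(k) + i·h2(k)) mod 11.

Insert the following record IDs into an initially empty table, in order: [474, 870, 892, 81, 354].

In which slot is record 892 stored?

474 hashes to 5; slot 5 is free → place at 5.
870 hashes to 5, h2=1; 5 taken → place at 6.
892 hashes to 5, h2=3; 5 taken → place at 8.
81 hashes to 2; slot 2 is free → place at 2.
354 hashes to 4; slot 4 is free → place at 4.
Table: [-, -, 81, -, 354, 474, 870, -, 892, -, -]

8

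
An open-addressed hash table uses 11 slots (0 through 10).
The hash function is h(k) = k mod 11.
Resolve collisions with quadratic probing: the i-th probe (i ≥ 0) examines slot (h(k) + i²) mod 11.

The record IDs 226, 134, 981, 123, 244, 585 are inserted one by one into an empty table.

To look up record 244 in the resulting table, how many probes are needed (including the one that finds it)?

5

226 hashes to 6; slot 6 is free -> place at 6.
134 hashes to 2; slot 2 is free -> place at 2.
981 hashes to 2; 2 taken -> place at 3.
123 hashes to 2; 2,3,6 taken -> place at 0.
244 hashes to 2; 2,3,6,0 taken -> place at 7.
585 hashes to 2; 2,3,6,0,7 taken -> place at 5.
Table: [123, —, 134, 981, —, 585, 226, 244, —, —, —]
Lookup 244: h=2, probe 2,3,6,0,7 → found at 7.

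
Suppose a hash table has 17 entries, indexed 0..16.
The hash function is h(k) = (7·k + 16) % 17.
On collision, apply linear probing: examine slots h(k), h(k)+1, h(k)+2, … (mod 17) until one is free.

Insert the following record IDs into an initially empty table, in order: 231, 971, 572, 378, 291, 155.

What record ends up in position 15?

155

231: h=1 -> slot 1
971: h=13 -> slot 13
572: h=8 -> slot 8
378: h=10 -> slot 10
291: h=13, probe 13,14 -> slot 14
155: h=13, probe 13,14,15 -> slot 15
Table: [_, 231, _, _, _, _, _, _, 572, _, 378, _, _, 971, 291, 155, _]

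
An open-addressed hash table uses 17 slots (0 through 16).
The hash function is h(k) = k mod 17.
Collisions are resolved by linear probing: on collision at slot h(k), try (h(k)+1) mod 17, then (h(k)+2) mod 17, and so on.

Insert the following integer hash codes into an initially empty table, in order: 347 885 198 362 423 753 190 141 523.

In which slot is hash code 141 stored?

8

Insert 347: h=7, slot 7 empty => index 7.
Insert 885: h=1, slot 1 empty => index 1.
Insert 198: h=11, slot 11 empty => index 11.
Insert 362: h=5, slot 5 empty => index 5.
Insert 423: h=15, slot 15 empty => index 15.
Insert 753: h=5, slot 5 occupied => index 6.
Insert 190: h=3, slot 3 empty => index 3.
Insert 141: h=5, slots 5,6,7 occupied => index 8.
Insert 523: h=13, slot 13 empty => index 13.
Table: [∅, 885, ∅, 190, ∅, 362, 753, 347, 141, ∅, ∅, 198, ∅, 523, ∅, 423, ∅]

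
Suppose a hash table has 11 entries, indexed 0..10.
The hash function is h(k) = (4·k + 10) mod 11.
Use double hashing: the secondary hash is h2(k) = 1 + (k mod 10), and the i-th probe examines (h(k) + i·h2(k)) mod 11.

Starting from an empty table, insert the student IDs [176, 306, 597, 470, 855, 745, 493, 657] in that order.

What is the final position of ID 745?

176: h=10 -> slot 10
306: h=2 -> slot 2
597: h=0 -> slot 0
470: h=9 -> slot 9
855: h=9, h2=6, probe 9,4 -> slot 4
745: h=9, h2=6, probe 9,4,10,5 -> slot 5
493: h=2, h2=4, probe 2,6 -> slot 6
657: h=9, h2=8, probe 9,6,3 -> slot 3
Table: [597, —, 306, 657, 855, 745, 493, —, —, 470, 176]

5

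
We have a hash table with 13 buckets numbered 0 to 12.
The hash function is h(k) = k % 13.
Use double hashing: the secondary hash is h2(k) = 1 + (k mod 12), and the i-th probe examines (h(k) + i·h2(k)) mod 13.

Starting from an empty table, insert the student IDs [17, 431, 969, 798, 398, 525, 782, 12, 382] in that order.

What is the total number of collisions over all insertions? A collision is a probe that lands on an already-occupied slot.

7

17 hashes to 4; slot 4 is free → place at 4.
431 hashes to 2; slot 2 is free → place at 2.
969 hashes to 7; slot 7 is free → place at 7.
798 hashes to 5; slot 5 is free → place at 5.
398 hashes to 8; slot 8 is free → place at 8.
525 hashes to 5, h2=10; 5,2 taken → place at 12.
782 hashes to 2, h2=3; 2,5,8 taken → place at 11.
12 hashes to 12, h2=1; 12 taken → place at 0.
382 hashes to 5, h2=11; 5 taken → place at 3.
Table: [12, -, 431, 382, 17, 798, -, 969, 398, -, -, 782, 525]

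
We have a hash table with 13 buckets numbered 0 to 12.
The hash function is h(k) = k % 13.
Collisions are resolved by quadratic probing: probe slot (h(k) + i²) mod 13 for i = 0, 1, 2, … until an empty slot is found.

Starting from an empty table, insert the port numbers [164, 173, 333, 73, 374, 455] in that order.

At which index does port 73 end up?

Insert 164: h=8, slot 8 empty -> index 8.
Insert 173: h=4, slot 4 empty -> index 4.
Insert 333: h=8, slot 8 occupied -> index 9.
Insert 73: h=8, slots 8,9 occupied -> index 12.
Insert 374: h=10, slot 10 empty -> index 10.
Insert 455: h=0, slot 0 empty -> index 0.
Table: [455, ∅, ∅, ∅, 173, ∅, ∅, ∅, 164, 333, 374, ∅, 73]

12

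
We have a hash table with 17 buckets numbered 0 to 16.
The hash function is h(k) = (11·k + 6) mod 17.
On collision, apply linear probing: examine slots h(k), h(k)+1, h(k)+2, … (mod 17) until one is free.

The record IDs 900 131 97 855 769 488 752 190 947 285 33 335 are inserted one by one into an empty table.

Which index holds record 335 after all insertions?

7

Insert 900: h=12, slot 12 empty → index 12.
Insert 131: h=2, slot 2 empty → index 2.
Insert 97: h=2, slot 2 occupied → index 3.
Insert 855: h=10, slot 10 empty → index 10.
Insert 769: h=16, slot 16 empty → index 16.
Insert 488: h=2, slots 2,3 occupied → index 4.
Insert 752: h=16, slot 16 occupied → index 0.
Insert 190: h=5, slot 5 empty → index 5.
Insert 947: h=2, slots 2,3,4,5 occupied → index 6.
Insert 285: h=13, slot 13 empty → index 13.
Insert 33: h=12, slots 12,13 occupied → index 14.
Insert 335: h=2, slots 2,3,4,5,6 occupied → index 7.
Table: [752, -, 131, 97, 488, 190, 947, 335, -, -, 855, -, 900, 285, 33, -, 769]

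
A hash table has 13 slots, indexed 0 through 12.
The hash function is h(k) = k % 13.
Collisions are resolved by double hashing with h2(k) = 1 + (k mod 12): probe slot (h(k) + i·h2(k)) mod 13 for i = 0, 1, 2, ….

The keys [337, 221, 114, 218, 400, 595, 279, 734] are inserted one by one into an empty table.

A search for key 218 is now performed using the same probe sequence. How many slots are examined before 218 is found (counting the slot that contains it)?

3

337: h=12 → slot 12
221: h=0 → slot 0
114: h=10 → slot 10
218: h=10, h2=3, probe 10,0,3 → slot 3
400: h=10, h2=5, probe 10,2 → slot 2
595: h=10, h2=8, probe 10,5 → slot 5
279: h=6 → slot 6
734: h=6, h2=3, probe 6,9 → slot 9
Table: [221, ∅, 400, 218, ∅, 595, 279, ∅, ∅, 734, 114, ∅, 337]
Lookup 218: h=10, h2=3, probe 10,0,3 → found at 3.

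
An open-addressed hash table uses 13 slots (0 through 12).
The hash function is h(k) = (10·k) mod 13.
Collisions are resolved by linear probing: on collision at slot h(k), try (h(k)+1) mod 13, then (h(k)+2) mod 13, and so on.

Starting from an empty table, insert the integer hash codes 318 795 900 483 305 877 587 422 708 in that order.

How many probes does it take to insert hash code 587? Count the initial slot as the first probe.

318: h=8 → slot 8
795: h=7 → slot 7
900: h=4 → slot 4
483: h=7, probe 7,8,9 → slot 9
305: h=8, probe 8,9,10 → slot 10
877: h=8, probe 8,9,10,11 → slot 11
587: h=7, probe 7,8,9,10,11,12 → slot 12
422: h=8, probe 8,9,10,11,12,0 → slot 0
708: h=8, probe 8,9,10,11,12,0,1 → slot 1
Table: [422, 708, ., ., 900, ., ., 795, 318, 483, 305, 877, 587]

6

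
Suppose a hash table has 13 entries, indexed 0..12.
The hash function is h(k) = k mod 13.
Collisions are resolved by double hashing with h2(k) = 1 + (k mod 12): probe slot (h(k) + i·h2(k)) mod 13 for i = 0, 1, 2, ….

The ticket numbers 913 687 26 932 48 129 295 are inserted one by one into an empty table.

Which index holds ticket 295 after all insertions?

913: h=3 → slot 3
687: h=11 → slot 11
26: h=0 → slot 0
932: h=9 → slot 9
48: h=9, h2=1, probe 9,10 → slot 10
129: h=12 → slot 12
295: h=9, h2=8, probe 9,4 → slot 4
Table: [26, -, -, 913, 295, -, -, -, -, 932, 48, 687, 129]

4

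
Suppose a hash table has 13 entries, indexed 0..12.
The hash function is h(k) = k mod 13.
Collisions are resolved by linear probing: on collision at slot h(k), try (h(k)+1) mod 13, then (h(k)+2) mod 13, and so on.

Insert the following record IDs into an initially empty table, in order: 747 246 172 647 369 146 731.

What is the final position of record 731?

7

747: h=6 -> slot 6
246: h=12 -> slot 12
172: h=3 -> slot 3
647: h=10 -> slot 10
369: h=5 -> slot 5
146: h=3, probe 3,4 -> slot 4
731: h=3, probe 3,4,5,6,7 -> slot 7
Table: [-, -, -, 172, 146, 369, 747, 731, -, -, 647, -, 246]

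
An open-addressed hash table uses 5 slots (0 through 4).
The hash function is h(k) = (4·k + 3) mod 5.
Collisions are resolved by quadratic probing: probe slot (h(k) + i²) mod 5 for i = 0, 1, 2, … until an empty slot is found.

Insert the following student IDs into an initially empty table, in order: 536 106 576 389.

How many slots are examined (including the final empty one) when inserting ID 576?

536: h=2 → slot 2
106: h=2, probe 2,3 → slot 3
576: h=2, probe 2,3,1 → slot 1
389: h=4 → slot 4
Table: [_, 576, 536, 106, 389]

3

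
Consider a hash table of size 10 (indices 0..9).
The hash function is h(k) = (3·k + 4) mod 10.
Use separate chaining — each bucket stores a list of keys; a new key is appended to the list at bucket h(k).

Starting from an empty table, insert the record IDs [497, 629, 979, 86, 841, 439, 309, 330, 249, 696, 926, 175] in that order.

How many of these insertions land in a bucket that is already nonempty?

6

Insert 497: h=5, bucket 5 empty -> new chain.
Insert 629: h=1, bucket 1 empty -> new chain.
Insert 979: h=1, bucket 1 nonempty -> append to chain.
Insert 86: h=2, bucket 2 empty -> new chain.
Insert 841: h=7, bucket 7 empty -> new chain.
Insert 439: h=1, bucket 1 nonempty -> append to chain.
Insert 309: h=1, bucket 1 nonempty -> append to chain.
Insert 330: h=4, bucket 4 empty -> new chain.
Insert 249: h=1, bucket 1 nonempty -> append to chain.
Insert 696: h=2, bucket 2 nonempty -> append to chain.
Insert 926: h=2, bucket 2 nonempty -> append to chain.
Insert 175: h=9, bucket 9 empty -> new chain.
Final buckets:
0: —
1: 629 -> 979 -> 439 -> 309 -> 249
2: 86 -> 696 -> 926
3: —
4: 330
5: 497
6: —
7: 841
8: —
9: 175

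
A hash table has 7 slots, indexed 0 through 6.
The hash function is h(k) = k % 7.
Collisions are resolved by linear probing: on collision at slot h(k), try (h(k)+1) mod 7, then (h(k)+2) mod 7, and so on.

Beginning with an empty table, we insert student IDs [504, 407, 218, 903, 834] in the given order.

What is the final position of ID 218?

Insert 504: h=0, slot 0 empty -> index 0.
Insert 407: h=1, slot 1 empty -> index 1.
Insert 218: h=1, slot 1 occupied -> index 2.
Insert 903: h=0, slots 0,1,2 occupied -> index 3.
Insert 834: h=1, slots 1,2,3 occupied -> index 4.
Table: [504, 407, 218, 903, 834, —, —]

2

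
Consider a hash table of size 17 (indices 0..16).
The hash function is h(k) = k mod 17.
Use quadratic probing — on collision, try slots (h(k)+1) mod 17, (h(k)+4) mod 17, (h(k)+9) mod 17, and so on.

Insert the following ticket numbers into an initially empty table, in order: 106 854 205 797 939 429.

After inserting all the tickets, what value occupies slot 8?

106: h=4 → slot 4
854: h=4, probe 4,5 → slot 5
205: h=1 → slot 1
797: h=15 → slot 15
939: h=4, probe 4,5,8 → slot 8
429: h=4, probe 4,5,8,13 → slot 13
Table: [-, 205, -, -, 106, 854, -, -, 939, -, -, -, -, 429, -, 797, -]

939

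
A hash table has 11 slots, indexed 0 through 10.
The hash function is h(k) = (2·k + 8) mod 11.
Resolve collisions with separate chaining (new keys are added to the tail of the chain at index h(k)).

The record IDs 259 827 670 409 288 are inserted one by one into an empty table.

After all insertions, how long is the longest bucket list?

259 -> bucket 9
827 -> bucket 1
670 -> bucket 6
409 -> bucket 1 (collision)
288 -> bucket 1 (collision)
Final buckets:
0: —
1: 827 -> 409 -> 288
2: —
3: —
4: —
5: —
6: 670
7: —
8: —
9: 259
10: —

3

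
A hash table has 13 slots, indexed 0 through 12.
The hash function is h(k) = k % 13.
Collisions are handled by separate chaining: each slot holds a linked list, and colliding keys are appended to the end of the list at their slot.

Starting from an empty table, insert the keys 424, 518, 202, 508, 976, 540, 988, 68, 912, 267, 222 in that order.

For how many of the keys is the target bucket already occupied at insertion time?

424 → bucket 8
518 → bucket 11
202 → bucket 7
508 → bucket 1
976 → bucket 1 (collision)
540 → bucket 7 (collision)
988 → bucket 0
68 → bucket 3
912 → bucket 2
267 → bucket 7 (collision)
222 → bucket 1 (collision)
Final buckets:
0: 988
1: 508 -> 976 -> 222
2: 912
3: 68
4: -
5: -
6: -
7: 202 -> 540 -> 267
8: 424
9: -
10: -
11: 518
12: -

4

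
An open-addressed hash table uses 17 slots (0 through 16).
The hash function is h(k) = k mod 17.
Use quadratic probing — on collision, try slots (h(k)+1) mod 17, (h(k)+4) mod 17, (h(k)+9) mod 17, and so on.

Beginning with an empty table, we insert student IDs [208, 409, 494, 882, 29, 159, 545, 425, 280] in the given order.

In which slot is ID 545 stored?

Insert 208: h=4, slot 4 empty → index 4.
Insert 409: h=1, slot 1 empty → index 1.
Insert 494: h=1, slot 1 occupied → index 2.
Insert 882: h=15, slot 15 empty → index 15.
Insert 29: h=12, slot 12 empty → index 12.
Insert 159: h=6, slot 6 empty → index 6.
Insert 545: h=1, slots 1,2 occupied → index 5.
Insert 425: h=0, slot 0 empty → index 0.
Insert 280: h=8, slot 8 empty → index 8.
Table: [425, 409, 494, ∅, 208, 545, 159, ∅, 280, ∅, ∅, ∅, 29, ∅, ∅, 882, ∅]

5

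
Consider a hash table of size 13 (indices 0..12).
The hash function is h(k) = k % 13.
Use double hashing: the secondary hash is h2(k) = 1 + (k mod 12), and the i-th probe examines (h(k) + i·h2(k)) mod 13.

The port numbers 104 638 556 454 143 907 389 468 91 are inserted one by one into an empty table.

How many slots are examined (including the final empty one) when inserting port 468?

3

Insert 104: h=0, slot 0 empty => index 0.
Insert 638: h=1, slot 1 empty => index 1.
Insert 556: h=10, slot 10 empty => index 10.
Insert 454: h=12, slot 12 empty => index 12.
Insert 143: h=0, h2=12, slots 0,12 occupied => index 11.
Insert 907: h=10, h2=8, slot 10 occupied => index 5.
Insert 389: h=12, h2=6, slots 12,5,11 occupied => index 4.
Insert 468: h=0, h2=1, slots 0,1 occupied => index 2.
Insert 91: h=0, h2=8, slot 0 occupied => index 8.
Table: [104, 638, 468, ., 389, 907, ., ., 91, ., 556, 143, 454]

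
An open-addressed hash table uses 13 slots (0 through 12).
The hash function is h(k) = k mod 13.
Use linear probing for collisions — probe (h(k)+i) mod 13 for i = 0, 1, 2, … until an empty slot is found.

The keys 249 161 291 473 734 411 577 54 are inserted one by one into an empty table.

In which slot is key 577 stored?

10

249 hashes to 2; slot 2 is free → place at 2.
161 hashes to 5; slot 5 is free → place at 5.
291 hashes to 5; 5 taken → place at 6.
473 hashes to 5; 5,6 taken → place at 7.
734 hashes to 6; 6,7 taken → place at 8.
411 hashes to 8; 8 taken → place at 9.
577 hashes to 5; 5,6,7,8,9 taken → place at 10.
54 hashes to 2; 2 taken → place at 3.
Table: [_, _, 249, 54, _, 161, 291, 473, 734, 411, 577, _, _]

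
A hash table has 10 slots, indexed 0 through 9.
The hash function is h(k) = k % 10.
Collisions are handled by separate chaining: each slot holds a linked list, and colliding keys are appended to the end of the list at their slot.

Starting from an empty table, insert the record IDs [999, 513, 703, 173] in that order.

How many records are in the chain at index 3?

3

999 -> bucket 9
513 -> bucket 3
703 -> bucket 3 (collision)
173 -> bucket 3 (collision)
Final buckets:
0: .
1: .
2: .
3: 513 -> 703 -> 173
4: .
5: .
6: .
7: .
8: .
9: 999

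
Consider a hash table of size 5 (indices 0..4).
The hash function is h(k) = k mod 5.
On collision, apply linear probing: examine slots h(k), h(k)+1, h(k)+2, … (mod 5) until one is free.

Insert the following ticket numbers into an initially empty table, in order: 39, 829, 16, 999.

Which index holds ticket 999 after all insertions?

Insert 39: h=4, slot 4 empty => index 4.
Insert 829: h=4, slot 4 occupied => index 0.
Insert 16: h=1, slot 1 empty => index 1.
Insert 999: h=4, slots 4,0,1 occupied => index 2.
Table: [829, 16, 999, ∅, 39]

2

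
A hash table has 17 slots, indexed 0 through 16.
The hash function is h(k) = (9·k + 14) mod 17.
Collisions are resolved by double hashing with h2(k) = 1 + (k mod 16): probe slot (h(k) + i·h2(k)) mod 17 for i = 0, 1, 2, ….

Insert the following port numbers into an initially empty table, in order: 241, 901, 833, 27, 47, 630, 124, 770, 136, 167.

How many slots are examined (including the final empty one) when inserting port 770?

2

241: h=7 → slot 7
901: h=14 → slot 14
833: h=14, h2=2, probe 14,16 → slot 16
27: h=2 → slot 2
47: h=12 → slot 12
630: h=6 → slot 6
124: h=8 → slot 8
770: h=8, h2=3, probe 8,11 → slot 11
136: h=14, h2=9, probe 14,6,15 → slot 15
167: h=4 → slot 4
Table: [., ., 27, ., 167, ., 630, 241, 124, ., ., 770, 47, ., 901, 136, 833]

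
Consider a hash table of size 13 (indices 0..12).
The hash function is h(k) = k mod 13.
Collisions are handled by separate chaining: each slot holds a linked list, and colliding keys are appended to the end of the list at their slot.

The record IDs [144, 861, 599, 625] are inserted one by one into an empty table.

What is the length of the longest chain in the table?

3

Insert 144: h=1, bucket 1 empty → new chain.
Insert 861: h=3, bucket 3 empty → new chain.
Insert 599: h=1, bucket 1 nonempty → append to chain.
Insert 625: h=1, bucket 1 nonempty → append to chain.
Final buckets:
0: .
1: 144 -> 599 -> 625
2: .
3: 861
4: .
5: .
6: .
7: .
8: .
9: .
10: .
11: .
12: .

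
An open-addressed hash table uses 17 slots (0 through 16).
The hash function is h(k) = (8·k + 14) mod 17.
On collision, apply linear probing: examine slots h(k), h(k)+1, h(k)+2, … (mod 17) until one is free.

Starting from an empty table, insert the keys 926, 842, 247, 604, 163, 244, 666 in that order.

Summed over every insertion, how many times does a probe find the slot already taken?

3

Insert 926: h=10, slot 10 empty → index 10.
Insert 842: h=1, slot 1 empty → index 1.
Insert 247: h=1, slot 1 occupied → index 2.
Insert 604: h=1, slots 1,2 occupied → index 3.
Insert 163: h=9, slot 9 empty → index 9.
Insert 244: h=11, slot 11 empty → index 11.
Insert 666: h=4, slot 4 empty → index 4.
Table: [., 842, 247, 604, 666, ., ., ., ., 163, 926, 244, ., ., ., ., .]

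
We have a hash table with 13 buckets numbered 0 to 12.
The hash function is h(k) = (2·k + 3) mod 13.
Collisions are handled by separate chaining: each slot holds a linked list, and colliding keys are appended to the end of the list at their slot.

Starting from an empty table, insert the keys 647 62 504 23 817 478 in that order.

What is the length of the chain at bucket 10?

Insert 647: h=10, bucket 10 empty -> new chain.
Insert 62: h=10, bucket 10 nonempty -> append to chain.
Insert 504: h=10, bucket 10 nonempty -> append to chain.
Insert 23: h=10, bucket 10 nonempty -> append to chain.
Insert 817: h=12, bucket 12 empty -> new chain.
Insert 478: h=10, bucket 10 nonempty -> append to chain.
Final buckets:
0: -
1: -
2: -
3: -
4: -
5: -
6: -
7: -
8: -
9: -
10: 647 -> 62 -> 504 -> 23 -> 478
11: -
12: 817

5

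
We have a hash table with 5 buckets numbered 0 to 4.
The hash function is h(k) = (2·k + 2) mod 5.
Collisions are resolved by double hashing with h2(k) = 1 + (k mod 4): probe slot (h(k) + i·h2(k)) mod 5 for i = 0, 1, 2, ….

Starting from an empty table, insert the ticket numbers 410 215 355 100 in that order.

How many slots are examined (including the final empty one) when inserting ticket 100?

2

410 hashes to 2; slot 2 is free → place at 2.
215 hashes to 2, h2=4; 2 taken → place at 1.
355 hashes to 2, h2=4; 2,1 taken → place at 0.
100 hashes to 2, h2=1; 2 taken → place at 3.
Table: [355, 215, 410, 100, .]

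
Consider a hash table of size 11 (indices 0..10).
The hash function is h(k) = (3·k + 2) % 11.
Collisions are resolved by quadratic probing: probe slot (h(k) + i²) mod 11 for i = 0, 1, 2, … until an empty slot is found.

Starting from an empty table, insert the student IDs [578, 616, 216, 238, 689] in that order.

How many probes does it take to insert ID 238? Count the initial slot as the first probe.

3

578 hashes to 9; slot 9 is free -> place at 9.
616 hashes to 2; slot 2 is free -> place at 2.
216 hashes to 1; slot 1 is free -> place at 1.
238 hashes to 1; 1,2 taken -> place at 5.
689 hashes to 1; 1,2,5 taken -> place at 10.
Table: [., 216, 616, ., ., 238, ., ., ., 578, 689]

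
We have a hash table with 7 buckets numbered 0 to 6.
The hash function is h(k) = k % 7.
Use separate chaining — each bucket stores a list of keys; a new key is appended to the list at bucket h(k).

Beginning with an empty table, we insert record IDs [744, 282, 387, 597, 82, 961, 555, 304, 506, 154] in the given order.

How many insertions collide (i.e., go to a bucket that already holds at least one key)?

6

744 → bucket 2
282 → bucket 2 (collision)
387 → bucket 2 (collision)
597 → bucket 2 (collision)
82 → bucket 5
961 → bucket 2 (collision)
555 → bucket 2 (collision)
304 → bucket 3
506 → bucket 2 (collision)
154 → bucket 0
Final buckets:
0: 154
1: _
2: 744 -> 282 -> 387 -> 597 -> 961 -> 555 -> 506
3: 304
4: _
5: 82
6: _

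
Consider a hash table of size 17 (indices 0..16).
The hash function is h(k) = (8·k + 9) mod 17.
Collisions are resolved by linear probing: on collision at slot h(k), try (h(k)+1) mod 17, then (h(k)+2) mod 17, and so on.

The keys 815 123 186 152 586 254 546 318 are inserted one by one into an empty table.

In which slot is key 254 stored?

815 hashes to 1; slot 1 is free → place at 1.
123 hashes to 7; slot 7 is free → place at 7.
186 hashes to 1; 1 taken → place at 2.
152 hashes to 1; 1,2 taken → place at 3.
586 hashes to 5; slot 5 is free → place at 5.
254 hashes to 1; 1,2,3 taken → place at 4.
546 hashes to 8; slot 8 is free → place at 8.
318 hashes to 3; 3,4,5 taken → place at 6.
Table: [_, 815, 186, 152, 254, 586, 318, 123, 546, _, _, _, _, _, _, _, _]

4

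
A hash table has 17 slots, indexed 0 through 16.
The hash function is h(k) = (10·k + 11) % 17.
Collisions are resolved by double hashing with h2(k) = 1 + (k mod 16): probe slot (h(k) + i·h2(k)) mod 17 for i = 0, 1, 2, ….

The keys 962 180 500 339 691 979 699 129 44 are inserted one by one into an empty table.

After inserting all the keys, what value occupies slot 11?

129

Insert 962: h=9, slot 9 empty => index 9.
Insert 180: h=9, h2=5, slot 9 occupied => index 14.
Insert 500: h=13, slot 13 empty => index 13.
Insert 339: h=1, slot 1 empty => index 1.
Insert 691: h=2, slot 2 empty => index 2.
Insert 979: h=9, h2=4, slots 9,13 occupied => index 0.
Insert 699: h=14, h2=12, slots 14,9 occupied => index 4.
Insert 129: h=9, h2=2, slot 9 occupied => index 11.
Insert 44: h=9, h2=13, slot 9 occupied => index 5.
Table: [979, 339, 691, _, 699, 44, _, _, _, 962, _, 129, _, 500, 180, _, _]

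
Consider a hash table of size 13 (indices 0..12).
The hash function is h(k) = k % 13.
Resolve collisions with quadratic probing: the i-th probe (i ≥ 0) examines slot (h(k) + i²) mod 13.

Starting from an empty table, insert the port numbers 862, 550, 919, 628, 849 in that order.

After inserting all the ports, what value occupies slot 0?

862: h=4 => slot 4
550: h=4, probe 4,5 => slot 5
919: h=9 => slot 9
628: h=4, probe 4,5,8 => slot 8
849: h=4, probe 4,5,8,0 => slot 0
Table: [849, —, —, —, 862, 550, —, —, 628, 919, —, —, —]

849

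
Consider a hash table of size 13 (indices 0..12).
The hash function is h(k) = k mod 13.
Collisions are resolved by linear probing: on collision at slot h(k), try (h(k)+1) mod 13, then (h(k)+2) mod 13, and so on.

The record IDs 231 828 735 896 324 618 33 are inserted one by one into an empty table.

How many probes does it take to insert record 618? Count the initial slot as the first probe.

231 hashes to 10; slot 10 is free → place at 10.
828 hashes to 9; slot 9 is free → place at 9.
735 hashes to 7; slot 7 is free → place at 7.
896 hashes to 12; slot 12 is free → place at 12.
324 hashes to 12; 12 taken → place at 0.
618 hashes to 7; 7 taken → place at 8.
33 hashes to 7; 7,8,9,10 taken → place at 11.
Table: [324, -, -, -, -, -, -, 735, 618, 828, 231, 33, 896]

2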